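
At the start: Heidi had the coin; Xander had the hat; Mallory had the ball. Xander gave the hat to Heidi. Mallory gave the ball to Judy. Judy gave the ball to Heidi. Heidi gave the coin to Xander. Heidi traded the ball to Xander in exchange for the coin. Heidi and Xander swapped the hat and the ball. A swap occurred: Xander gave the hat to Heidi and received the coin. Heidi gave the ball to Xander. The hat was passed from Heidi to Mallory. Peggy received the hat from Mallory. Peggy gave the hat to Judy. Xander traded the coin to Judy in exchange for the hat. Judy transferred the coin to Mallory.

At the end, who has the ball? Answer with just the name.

Tracking all object holders:
Start: coin:Heidi, hat:Xander, ball:Mallory
Event 1 (give hat: Xander -> Heidi). State: coin:Heidi, hat:Heidi, ball:Mallory
Event 2 (give ball: Mallory -> Judy). State: coin:Heidi, hat:Heidi, ball:Judy
Event 3 (give ball: Judy -> Heidi). State: coin:Heidi, hat:Heidi, ball:Heidi
Event 4 (give coin: Heidi -> Xander). State: coin:Xander, hat:Heidi, ball:Heidi
Event 5 (swap ball<->coin: now ball:Xander, coin:Heidi). State: coin:Heidi, hat:Heidi, ball:Xander
Event 6 (swap hat<->ball: now hat:Xander, ball:Heidi). State: coin:Heidi, hat:Xander, ball:Heidi
Event 7 (swap hat<->coin: now hat:Heidi, coin:Xander). State: coin:Xander, hat:Heidi, ball:Heidi
Event 8 (give ball: Heidi -> Xander). State: coin:Xander, hat:Heidi, ball:Xander
Event 9 (give hat: Heidi -> Mallory). State: coin:Xander, hat:Mallory, ball:Xander
Event 10 (give hat: Mallory -> Peggy). State: coin:Xander, hat:Peggy, ball:Xander
Event 11 (give hat: Peggy -> Judy). State: coin:Xander, hat:Judy, ball:Xander
Event 12 (swap coin<->hat: now coin:Judy, hat:Xander). State: coin:Judy, hat:Xander, ball:Xander
Event 13 (give coin: Judy -> Mallory). State: coin:Mallory, hat:Xander, ball:Xander

Final state: coin:Mallory, hat:Xander, ball:Xander
The ball is held by Xander.

Answer: Xander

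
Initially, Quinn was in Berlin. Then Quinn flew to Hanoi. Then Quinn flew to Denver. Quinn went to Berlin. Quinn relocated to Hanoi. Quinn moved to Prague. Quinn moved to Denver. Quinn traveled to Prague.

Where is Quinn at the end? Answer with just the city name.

Tracking Quinn's location:
Start: Quinn is in Berlin.
After move 1: Berlin -> Hanoi. Quinn is in Hanoi.
After move 2: Hanoi -> Denver. Quinn is in Denver.
After move 3: Denver -> Berlin. Quinn is in Berlin.
After move 4: Berlin -> Hanoi. Quinn is in Hanoi.
After move 5: Hanoi -> Prague. Quinn is in Prague.
After move 6: Prague -> Denver. Quinn is in Denver.
After move 7: Denver -> Prague. Quinn is in Prague.

Answer: Prague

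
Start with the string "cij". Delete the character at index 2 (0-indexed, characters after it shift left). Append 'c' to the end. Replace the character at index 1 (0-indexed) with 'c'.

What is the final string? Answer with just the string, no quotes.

Answer: ccc

Derivation:
Applying each edit step by step:
Start: "cij"
Op 1 (delete idx 2 = 'j'): "cij" -> "ci"
Op 2 (append 'c'): "ci" -> "cic"
Op 3 (replace idx 1: 'i' -> 'c'): "cic" -> "ccc"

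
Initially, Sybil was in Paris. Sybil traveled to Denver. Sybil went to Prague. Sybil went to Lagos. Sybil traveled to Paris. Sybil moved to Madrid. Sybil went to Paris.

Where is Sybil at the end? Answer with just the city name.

Tracking Sybil's location:
Start: Sybil is in Paris.
After move 1: Paris -> Denver. Sybil is in Denver.
After move 2: Denver -> Prague. Sybil is in Prague.
After move 3: Prague -> Lagos. Sybil is in Lagos.
After move 4: Lagos -> Paris. Sybil is in Paris.
After move 5: Paris -> Madrid. Sybil is in Madrid.
After move 6: Madrid -> Paris. Sybil is in Paris.

Answer: Paris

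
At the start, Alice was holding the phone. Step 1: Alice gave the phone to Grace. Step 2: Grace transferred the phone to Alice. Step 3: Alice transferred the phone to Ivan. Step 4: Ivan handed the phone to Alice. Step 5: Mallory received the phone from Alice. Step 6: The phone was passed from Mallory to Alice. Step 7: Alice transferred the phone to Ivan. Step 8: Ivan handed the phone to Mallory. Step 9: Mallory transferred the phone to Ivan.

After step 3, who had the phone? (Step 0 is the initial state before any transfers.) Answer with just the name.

Tracking the phone holder through step 3:
After step 0 (start): Alice
After step 1: Grace
After step 2: Alice
After step 3: Ivan

At step 3, the holder is Ivan.

Answer: Ivan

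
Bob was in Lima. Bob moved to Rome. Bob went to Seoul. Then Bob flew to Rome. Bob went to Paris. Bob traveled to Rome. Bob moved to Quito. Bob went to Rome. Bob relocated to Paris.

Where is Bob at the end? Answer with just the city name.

Tracking Bob's location:
Start: Bob is in Lima.
After move 1: Lima -> Rome. Bob is in Rome.
After move 2: Rome -> Seoul. Bob is in Seoul.
After move 3: Seoul -> Rome. Bob is in Rome.
After move 4: Rome -> Paris. Bob is in Paris.
After move 5: Paris -> Rome. Bob is in Rome.
After move 6: Rome -> Quito. Bob is in Quito.
After move 7: Quito -> Rome. Bob is in Rome.
After move 8: Rome -> Paris. Bob is in Paris.

Answer: Paris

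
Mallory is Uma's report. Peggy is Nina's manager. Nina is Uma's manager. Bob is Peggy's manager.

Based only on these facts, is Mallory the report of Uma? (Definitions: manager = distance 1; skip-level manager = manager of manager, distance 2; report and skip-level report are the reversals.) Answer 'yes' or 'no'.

Reconstructing the manager chain from the given facts:
  Bob -> Peggy -> Nina -> Uma -> Mallory
(each arrow means 'manager of the next')
Positions in the chain (0 = top):
  position of Bob: 0
  position of Peggy: 1
  position of Nina: 2
  position of Uma: 3
  position of Mallory: 4

Mallory is at position 4, Uma is at position 3; signed distance (j - i) = -1.
'report' requires j - i = -1. Actual distance is -1, so the relation HOLDS.

Answer: yes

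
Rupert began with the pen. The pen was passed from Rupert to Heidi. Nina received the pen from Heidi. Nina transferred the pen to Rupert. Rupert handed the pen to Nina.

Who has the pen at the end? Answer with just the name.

Tracking the pen through each event:
Start: Rupert has the pen.
After event 1: Heidi has the pen.
After event 2: Nina has the pen.
After event 3: Rupert has the pen.
After event 4: Nina has the pen.

Answer: Nina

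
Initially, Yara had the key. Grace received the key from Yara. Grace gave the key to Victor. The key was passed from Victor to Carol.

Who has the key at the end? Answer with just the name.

Answer: Carol

Derivation:
Tracking the key through each event:
Start: Yara has the key.
After event 1: Grace has the key.
After event 2: Victor has the key.
After event 3: Carol has the key.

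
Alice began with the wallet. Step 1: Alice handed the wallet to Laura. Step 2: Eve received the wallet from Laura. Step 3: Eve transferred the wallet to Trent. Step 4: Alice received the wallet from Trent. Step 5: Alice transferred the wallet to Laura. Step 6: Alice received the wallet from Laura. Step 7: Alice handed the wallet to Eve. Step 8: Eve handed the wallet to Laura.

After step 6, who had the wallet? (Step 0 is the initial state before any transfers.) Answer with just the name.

Tracking the wallet holder through step 6:
After step 0 (start): Alice
After step 1: Laura
After step 2: Eve
After step 3: Trent
After step 4: Alice
After step 5: Laura
After step 6: Alice

At step 6, the holder is Alice.

Answer: Alice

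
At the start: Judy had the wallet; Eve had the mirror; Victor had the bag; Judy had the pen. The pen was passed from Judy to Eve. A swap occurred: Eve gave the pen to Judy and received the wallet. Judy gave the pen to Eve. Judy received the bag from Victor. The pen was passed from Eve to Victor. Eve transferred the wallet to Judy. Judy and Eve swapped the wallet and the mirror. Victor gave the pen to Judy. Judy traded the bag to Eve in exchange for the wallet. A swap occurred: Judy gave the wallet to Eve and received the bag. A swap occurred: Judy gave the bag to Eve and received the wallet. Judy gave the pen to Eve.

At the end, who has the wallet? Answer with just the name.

Answer: Judy

Derivation:
Tracking all object holders:
Start: wallet:Judy, mirror:Eve, bag:Victor, pen:Judy
Event 1 (give pen: Judy -> Eve). State: wallet:Judy, mirror:Eve, bag:Victor, pen:Eve
Event 2 (swap pen<->wallet: now pen:Judy, wallet:Eve). State: wallet:Eve, mirror:Eve, bag:Victor, pen:Judy
Event 3 (give pen: Judy -> Eve). State: wallet:Eve, mirror:Eve, bag:Victor, pen:Eve
Event 4 (give bag: Victor -> Judy). State: wallet:Eve, mirror:Eve, bag:Judy, pen:Eve
Event 5 (give pen: Eve -> Victor). State: wallet:Eve, mirror:Eve, bag:Judy, pen:Victor
Event 6 (give wallet: Eve -> Judy). State: wallet:Judy, mirror:Eve, bag:Judy, pen:Victor
Event 7 (swap wallet<->mirror: now wallet:Eve, mirror:Judy). State: wallet:Eve, mirror:Judy, bag:Judy, pen:Victor
Event 8 (give pen: Victor -> Judy). State: wallet:Eve, mirror:Judy, bag:Judy, pen:Judy
Event 9 (swap bag<->wallet: now bag:Eve, wallet:Judy). State: wallet:Judy, mirror:Judy, bag:Eve, pen:Judy
Event 10 (swap wallet<->bag: now wallet:Eve, bag:Judy). State: wallet:Eve, mirror:Judy, bag:Judy, pen:Judy
Event 11 (swap bag<->wallet: now bag:Eve, wallet:Judy). State: wallet:Judy, mirror:Judy, bag:Eve, pen:Judy
Event 12 (give pen: Judy -> Eve). State: wallet:Judy, mirror:Judy, bag:Eve, pen:Eve

Final state: wallet:Judy, mirror:Judy, bag:Eve, pen:Eve
The wallet is held by Judy.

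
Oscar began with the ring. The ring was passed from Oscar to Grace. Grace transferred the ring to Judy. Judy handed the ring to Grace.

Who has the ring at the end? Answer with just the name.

Answer: Grace

Derivation:
Tracking the ring through each event:
Start: Oscar has the ring.
After event 1: Grace has the ring.
After event 2: Judy has the ring.
After event 3: Grace has the ring.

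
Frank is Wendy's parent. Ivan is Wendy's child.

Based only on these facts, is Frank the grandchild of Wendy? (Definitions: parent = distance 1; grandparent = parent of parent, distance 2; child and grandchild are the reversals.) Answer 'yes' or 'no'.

Reconstructing the parent chain from the given facts:
  Frank -> Wendy -> Ivan
(each arrow means 'parent of the next')
Positions in the chain (0 = top):
  position of Frank: 0
  position of Wendy: 1
  position of Ivan: 2

Frank is at position 0, Wendy is at position 1; signed distance (j - i) = 1.
'grandchild' requires j - i = -2. Actual distance is 1, so the relation does NOT hold.

Answer: no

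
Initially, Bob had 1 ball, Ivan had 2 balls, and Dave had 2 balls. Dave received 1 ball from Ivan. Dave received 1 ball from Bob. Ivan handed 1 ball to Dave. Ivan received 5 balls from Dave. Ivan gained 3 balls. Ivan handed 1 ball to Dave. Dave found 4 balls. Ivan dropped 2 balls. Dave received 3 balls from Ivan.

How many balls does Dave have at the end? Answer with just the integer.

Answer: 8

Derivation:
Tracking counts step by step:
Start: Bob=1, Ivan=2, Dave=2
Event 1 (Ivan -> Dave, 1): Ivan: 2 -> 1, Dave: 2 -> 3. State: Bob=1, Ivan=1, Dave=3
Event 2 (Bob -> Dave, 1): Bob: 1 -> 0, Dave: 3 -> 4. State: Bob=0, Ivan=1, Dave=4
Event 3 (Ivan -> Dave, 1): Ivan: 1 -> 0, Dave: 4 -> 5. State: Bob=0, Ivan=0, Dave=5
Event 4 (Dave -> Ivan, 5): Dave: 5 -> 0, Ivan: 0 -> 5. State: Bob=0, Ivan=5, Dave=0
Event 5 (Ivan +3): Ivan: 5 -> 8. State: Bob=0, Ivan=8, Dave=0
Event 6 (Ivan -> Dave, 1): Ivan: 8 -> 7, Dave: 0 -> 1. State: Bob=0, Ivan=7, Dave=1
Event 7 (Dave +4): Dave: 1 -> 5. State: Bob=0, Ivan=7, Dave=5
Event 8 (Ivan -2): Ivan: 7 -> 5. State: Bob=0, Ivan=5, Dave=5
Event 9 (Ivan -> Dave, 3): Ivan: 5 -> 2, Dave: 5 -> 8. State: Bob=0, Ivan=2, Dave=8

Dave's final count: 8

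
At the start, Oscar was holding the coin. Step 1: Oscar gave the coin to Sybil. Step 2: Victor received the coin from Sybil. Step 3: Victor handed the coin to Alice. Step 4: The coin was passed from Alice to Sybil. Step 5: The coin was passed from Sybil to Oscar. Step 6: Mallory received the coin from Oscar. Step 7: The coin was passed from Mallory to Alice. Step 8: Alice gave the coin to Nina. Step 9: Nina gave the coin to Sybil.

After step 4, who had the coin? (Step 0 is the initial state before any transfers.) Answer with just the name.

Tracking the coin holder through step 4:
After step 0 (start): Oscar
After step 1: Sybil
After step 2: Victor
After step 3: Alice
After step 4: Sybil

At step 4, the holder is Sybil.

Answer: Sybil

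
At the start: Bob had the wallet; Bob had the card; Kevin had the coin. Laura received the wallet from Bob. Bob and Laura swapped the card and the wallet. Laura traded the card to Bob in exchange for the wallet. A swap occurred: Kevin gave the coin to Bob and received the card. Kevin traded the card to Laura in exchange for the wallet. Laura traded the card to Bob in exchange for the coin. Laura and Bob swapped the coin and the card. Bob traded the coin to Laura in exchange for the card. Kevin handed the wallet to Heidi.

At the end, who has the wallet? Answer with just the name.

Answer: Heidi

Derivation:
Tracking all object holders:
Start: wallet:Bob, card:Bob, coin:Kevin
Event 1 (give wallet: Bob -> Laura). State: wallet:Laura, card:Bob, coin:Kevin
Event 2 (swap card<->wallet: now card:Laura, wallet:Bob). State: wallet:Bob, card:Laura, coin:Kevin
Event 3 (swap card<->wallet: now card:Bob, wallet:Laura). State: wallet:Laura, card:Bob, coin:Kevin
Event 4 (swap coin<->card: now coin:Bob, card:Kevin). State: wallet:Laura, card:Kevin, coin:Bob
Event 5 (swap card<->wallet: now card:Laura, wallet:Kevin). State: wallet:Kevin, card:Laura, coin:Bob
Event 6 (swap card<->coin: now card:Bob, coin:Laura). State: wallet:Kevin, card:Bob, coin:Laura
Event 7 (swap coin<->card: now coin:Bob, card:Laura). State: wallet:Kevin, card:Laura, coin:Bob
Event 8 (swap coin<->card: now coin:Laura, card:Bob). State: wallet:Kevin, card:Bob, coin:Laura
Event 9 (give wallet: Kevin -> Heidi). State: wallet:Heidi, card:Bob, coin:Laura

Final state: wallet:Heidi, card:Bob, coin:Laura
The wallet is held by Heidi.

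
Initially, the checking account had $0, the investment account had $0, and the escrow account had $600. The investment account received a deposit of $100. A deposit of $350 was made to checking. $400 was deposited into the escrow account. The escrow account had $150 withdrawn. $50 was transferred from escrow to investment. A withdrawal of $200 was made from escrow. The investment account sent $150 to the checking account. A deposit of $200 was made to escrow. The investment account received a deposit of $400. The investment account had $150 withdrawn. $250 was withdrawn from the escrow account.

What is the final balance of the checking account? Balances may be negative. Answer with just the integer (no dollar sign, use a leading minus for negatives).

Answer: 500

Derivation:
Tracking account balances step by step:
Start: checking=0, investment=0, escrow=600
Event 1 (deposit 100 to investment): investment: 0 + 100 = 100. Balances: checking=0, investment=100, escrow=600
Event 2 (deposit 350 to checking): checking: 0 + 350 = 350. Balances: checking=350, investment=100, escrow=600
Event 3 (deposit 400 to escrow): escrow: 600 + 400 = 1000. Balances: checking=350, investment=100, escrow=1000
Event 4 (withdraw 150 from escrow): escrow: 1000 - 150 = 850. Balances: checking=350, investment=100, escrow=850
Event 5 (transfer 50 escrow -> investment): escrow: 850 - 50 = 800, investment: 100 + 50 = 150. Balances: checking=350, investment=150, escrow=800
Event 6 (withdraw 200 from escrow): escrow: 800 - 200 = 600. Balances: checking=350, investment=150, escrow=600
Event 7 (transfer 150 investment -> checking): investment: 150 - 150 = 0, checking: 350 + 150 = 500. Balances: checking=500, investment=0, escrow=600
Event 8 (deposit 200 to escrow): escrow: 600 + 200 = 800. Balances: checking=500, investment=0, escrow=800
Event 9 (deposit 400 to investment): investment: 0 + 400 = 400. Balances: checking=500, investment=400, escrow=800
Event 10 (withdraw 150 from investment): investment: 400 - 150 = 250. Balances: checking=500, investment=250, escrow=800
Event 11 (withdraw 250 from escrow): escrow: 800 - 250 = 550. Balances: checking=500, investment=250, escrow=550

Final balance of checking: 500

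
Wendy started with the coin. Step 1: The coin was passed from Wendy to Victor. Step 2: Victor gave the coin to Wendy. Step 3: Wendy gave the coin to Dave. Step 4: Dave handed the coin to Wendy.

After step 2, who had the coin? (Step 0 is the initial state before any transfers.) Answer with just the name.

Tracking the coin holder through step 2:
After step 0 (start): Wendy
After step 1: Victor
After step 2: Wendy

At step 2, the holder is Wendy.

Answer: Wendy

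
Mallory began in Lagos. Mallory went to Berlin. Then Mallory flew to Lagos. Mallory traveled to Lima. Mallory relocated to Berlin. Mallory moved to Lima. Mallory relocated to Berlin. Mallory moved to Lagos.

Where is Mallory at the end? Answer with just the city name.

Answer: Lagos

Derivation:
Tracking Mallory's location:
Start: Mallory is in Lagos.
After move 1: Lagos -> Berlin. Mallory is in Berlin.
After move 2: Berlin -> Lagos. Mallory is in Lagos.
After move 3: Lagos -> Lima. Mallory is in Lima.
After move 4: Lima -> Berlin. Mallory is in Berlin.
After move 5: Berlin -> Lima. Mallory is in Lima.
After move 6: Lima -> Berlin. Mallory is in Berlin.
After move 7: Berlin -> Lagos. Mallory is in Lagos.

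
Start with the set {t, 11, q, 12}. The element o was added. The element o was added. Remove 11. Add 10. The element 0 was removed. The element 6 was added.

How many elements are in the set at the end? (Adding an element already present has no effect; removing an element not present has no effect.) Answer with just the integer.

Tracking the set through each operation:
Start: {11, 12, q, t}
Event 1 (add o): added. Set: {11, 12, o, q, t}
Event 2 (add o): already present, no change. Set: {11, 12, o, q, t}
Event 3 (remove 11): removed. Set: {12, o, q, t}
Event 4 (add 10): added. Set: {10, 12, o, q, t}
Event 5 (remove 0): not present, no change. Set: {10, 12, o, q, t}
Event 6 (add 6): added. Set: {10, 12, 6, o, q, t}

Final set: {10, 12, 6, o, q, t} (size 6)

Answer: 6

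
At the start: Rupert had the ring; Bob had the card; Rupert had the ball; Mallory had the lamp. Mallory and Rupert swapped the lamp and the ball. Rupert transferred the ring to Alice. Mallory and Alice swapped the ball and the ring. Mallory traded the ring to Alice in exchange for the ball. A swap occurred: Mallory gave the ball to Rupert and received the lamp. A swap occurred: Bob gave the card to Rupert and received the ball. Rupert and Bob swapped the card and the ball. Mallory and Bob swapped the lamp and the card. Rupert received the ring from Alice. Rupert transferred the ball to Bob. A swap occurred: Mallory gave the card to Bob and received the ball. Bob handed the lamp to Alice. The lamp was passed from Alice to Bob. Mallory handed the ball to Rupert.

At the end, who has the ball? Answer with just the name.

Tracking all object holders:
Start: ring:Rupert, card:Bob, ball:Rupert, lamp:Mallory
Event 1 (swap lamp<->ball: now lamp:Rupert, ball:Mallory). State: ring:Rupert, card:Bob, ball:Mallory, lamp:Rupert
Event 2 (give ring: Rupert -> Alice). State: ring:Alice, card:Bob, ball:Mallory, lamp:Rupert
Event 3 (swap ball<->ring: now ball:Alice, ring:Mallory). State: ring:Mallory, card:Bob, ball:Alice, lamp:Rupert
Event 4 (swap ring<->ball: now ring:Alice, ball:Mallory). State: ring:Alice, card:Bob, ball:Mallory, lamp:Rupert
Event 5 (swap ball<->lamp: now ball:Rupert, lamp:Mallory). State: ring:Alice, card:Bob, ball:Rupert, lamp:Mallory
Event 6 (swap card<->ball: now card:Rupert, ball:Bob). State: ring:Alice, card:Rupert, ball:Bob, lamp:Mallory
Event 7 (swap card<->ball: now card:Bob, ball:Rupert). State: ring:Alice, card:Bob, ball:Rupert, lamp:Mallory
Event 8 (swap lamp<->card: now lamp:Bob, card:Mallory). State: ring:Alice, card:Mallory, ball:Rupert, lamp:Bob
Event 9 (give ring: Alice -> Rupert). State: ring:Rupert, card:Mallory, ball:Rupert, lamp:Bob
Event 10 (give ball: Rupert -> Bob). State: ring:Rupert, card:Mallory, ball:Bob, lamp:Bob
Event 11 (swap card<->ball: now card:Bob, ball:Mallory). State: ring:Rupert, card:Bob, ball:Mallory, lamp:Bob
Event 12 (give lamp: Bob -> Alice). State: ring:Rupert, card:Bob, ball:Mallory, lamp:Alice
Event 13 (give lamp: Alice -> Bob). State: ring:Rupert, card:Bob, ball:Mallory, lamp:Bob
Event 14 (give ball: Mallory -> Rupert). State: ring:Rupert, card:Bob, ball:Rupert, lamp:Bob

Final state: ring:Rupert, card:Bob, ball:Rupert, lamp:Bob
The ball is held by Rupert.

Answer: Rupert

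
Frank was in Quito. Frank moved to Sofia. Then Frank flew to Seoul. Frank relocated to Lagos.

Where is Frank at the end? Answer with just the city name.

Answer: Lagos

Derivation:
Tracking Frank's location:
Start: Frank is in Quito.
After move 1: Quito -> Sofia. Frank is in Sofia.
After move 2: Sofia -> Seoul. Frank is in Seoul.
After move 3: Seoul -> Lagos. Frank is in Lagos.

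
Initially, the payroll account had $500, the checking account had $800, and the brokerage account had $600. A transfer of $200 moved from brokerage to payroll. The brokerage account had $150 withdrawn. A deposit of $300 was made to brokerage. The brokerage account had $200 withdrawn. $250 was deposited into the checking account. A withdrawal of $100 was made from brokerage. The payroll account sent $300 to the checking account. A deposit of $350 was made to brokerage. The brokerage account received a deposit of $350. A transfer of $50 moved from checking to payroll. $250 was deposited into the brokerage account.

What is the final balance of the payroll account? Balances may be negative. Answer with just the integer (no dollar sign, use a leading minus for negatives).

Answer: 450

Derivation:
Tracking account balances step by step:
Start: payroll=500, checking=800, brokerage=600
Event 1 (transfer 200 brokerage -> payroll): brokerage: 600 - 200 = 400, payroll: 500 + 200 = 700. Balances: payroll=700, checking=800, brokerage=400
Event 2 (withdraw 150 from brokerage): brokerage: 400 - 150 = 250. Balances: payroll=700, checking=800, brokerage=250
Event 3 (deposit 300 to brokerage): brokerage: 250 + 300 = 550. Balances: payroll=700, checking=800, brokerage=550
Event 4 (withdraw 200 from brokerage): brokerage: 550 - 200 = 350. Balances: payroll=700, checking=800, brokerage=350
Event 5 (deposit 250 to checking): checking: 800 + 250 = 1050. Balances: payroll=700, checking=1050, brokerage=350
Event 6 (withdraw 100 from brokerage): brokerage: 350 - 100 = 250. Balances: payroll=700, checking=1050, brokerage=250
Event 7 (transfer 300 payroll -> checking): payroll: 700 - 300 = 400, checking: 1050 + 300 = 1350. Balances: payroll=400, checking=1350, brokerage=250
Event 8 (deposit 350 to brokerage): brokerage: 250 + 350 = 600. Balances: payroll=400, checking=1350, brokerage=600
Event 9 (deposit 350 to brokerage): brokerage: 600 + 350 = 950. Balances: payroll=400, checking=1350, brokerage=950
Event 10 (transfer 50 checking -> payroll): checking: 1350 - 50 = 1300, payroll: 400 + 50 = 450. Balances: payroll=450, checking=1300, brokerage=950
Event 11 (deposit 250 to brokerage): brokerage: 950 + 250 = 1200. Balances: payroll=450, checking=1300, brokerage=1200

Final balance of payroll: 450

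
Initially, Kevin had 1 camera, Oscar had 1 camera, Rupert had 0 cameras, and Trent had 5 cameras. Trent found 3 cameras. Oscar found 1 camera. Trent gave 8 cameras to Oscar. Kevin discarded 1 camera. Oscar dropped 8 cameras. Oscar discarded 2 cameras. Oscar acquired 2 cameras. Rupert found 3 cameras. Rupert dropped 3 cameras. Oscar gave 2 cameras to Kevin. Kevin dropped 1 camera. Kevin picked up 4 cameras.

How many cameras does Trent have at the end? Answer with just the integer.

Tracking counts step by step:
Start: Kevin=1, Oscar=1, Rupert=0, Trent=5
Event 1 (Trent +3): Trent: 5 -> 8. State: Kevin=1, Oscar=1, Rupert=0, Trent=8
Event 2 (Oscar +1): Oscar: 1 -> 2. State: Kevin=1, Oscar=2, Rupert=0, Trent=8
Event 3 (Trent -> Oscar, 8): Trent: 8 -> 0, Oscar: 2 -> 10. State: Kevin=1, Oscar=10, Rupert=0, Trent=0
Event 4 (Kevin -1): Kevin: 1 -> 0. State: Kevin=0, Oscar=10, Rupert=0, Trent=0
Event 5 (Oscar -8): Oscar: 10 -> 2. State: Kevin=0, Oscar=2, Rupert=0, Trent=0
Event 6 (Oscar -2): Oscar: 2 -> 0. State: Kevin=0, Oscar=0, Rupert=0, Trent=0
Event 7 (Oscar +2): Oscar: 0 -> 2. State: Kevin=0, Oscar=2, Rupert=0, Trent=0
Event 8 (Rupert +3): Rupert: 0 -> 3. State: Kevin=0, Oscar=2, Rupert=3, Trent=0
Event 9 (Rupert -3): Rupert: 3 -> 0. State: Kevin=0, Oscar=2, Rupert=0, Trent=0
Event 10 (Oscar -> Kevin, 2): Oscar: 2 -> 0, Kevin: 0 -> 2. State: Kevin=2, Oscar=0, Rupert=0, Trent=0
Event 11 (Kevin -1): Kevin: 2 -> 1. State: Kevin=1, Oscar=0, Rupert=0, Trent=0
Event 12 (Kevin +4): Kevin: 1 -> 5. State: Kevin=5, Oscar=0, Rupert=0, Trent=0

Trent's final count: 0

Answer: 0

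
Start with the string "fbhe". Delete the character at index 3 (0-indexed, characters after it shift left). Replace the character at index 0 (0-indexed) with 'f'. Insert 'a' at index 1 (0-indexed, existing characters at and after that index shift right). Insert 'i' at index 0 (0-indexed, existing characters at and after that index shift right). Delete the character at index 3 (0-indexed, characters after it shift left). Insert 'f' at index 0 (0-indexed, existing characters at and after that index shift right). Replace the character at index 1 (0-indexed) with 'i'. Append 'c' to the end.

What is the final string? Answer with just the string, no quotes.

Applying each edit step by step:
Start: "fbhe"
Op 1 (delete idx 3 = 'e'): "fbhe" -> "fbh"
Op 2 (replace idx 0: 'f' -> 'f'): "fbh" -> "fbh"
Op 3 (insert 'a' at idx 1): "fbh" -> "fabh"
Op 4 (insert 'i' at idx 0): "fabh" -> "ifabh"
Op 5 (delete idx 3 = 'b'): "ifabh" -> "ifah"
Op 6 (insert 'f' at idx 0): "ifah" -> "fifah"
Op 7 (replace idx 1: 'i' -> 'i'): "fifah" -> "fifah"
Op 8 (append 'c'): "fifah" -> "fifahc"

Answer: fifahc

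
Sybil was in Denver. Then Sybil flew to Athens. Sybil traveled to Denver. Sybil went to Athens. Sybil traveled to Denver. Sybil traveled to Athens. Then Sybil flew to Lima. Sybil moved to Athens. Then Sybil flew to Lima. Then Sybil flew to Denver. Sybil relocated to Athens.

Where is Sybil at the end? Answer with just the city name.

Answer: Athens

Derivation:
Tracking Sybil's location:
Start: Sybil is in Denver.
After move 1: Denver -> Athens. Sybil is in Athens.
After move 2: Athens -> Denver. Sybil is in Denver.
After move 3: Denver -> Athens. Sybil is in Athens.
After move 4: Athens -> Denver. Sybil is in Denver.
After move 5: Denver -> Athens. Sybil is in Athens.
After move 6: Athens -> Lima. Sybil is in Lima.
After move 7: Lima -> Athens. Sybil is in Athens.
After move 8: Athens -> Lima. Sybil is in Lima.
After move 9: Lima -> Denver. Sybil is in Denver.
After move 10: Denver -> Athens. Sybil is in Athens.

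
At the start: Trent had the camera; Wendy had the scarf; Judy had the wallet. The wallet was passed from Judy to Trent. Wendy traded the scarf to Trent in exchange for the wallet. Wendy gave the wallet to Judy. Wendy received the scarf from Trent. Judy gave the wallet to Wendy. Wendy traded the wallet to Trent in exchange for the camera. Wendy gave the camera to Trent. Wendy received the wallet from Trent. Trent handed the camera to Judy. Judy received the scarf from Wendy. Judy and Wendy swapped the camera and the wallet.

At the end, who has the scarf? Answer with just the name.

Answer: Judy

Derivation:
Tracking all object holders:
Start: camera:Trent, scarf:Wendy, wallet:Judy
Event 1 (give wallet: Judy -> Trent). State: camera:Trent, scarf:Wendy, wallet:Trent
Event 2 (swap scarf<->wallet: now scarf:Trent, wallet:Wendy). State: camera:Trent, scarf:Trent, wallet:Wendy
Event 3 (give wallet: Wendy -> Judy). State: camera:Trent, scarf:Trent, wallet:Judy
Event 4 (give scarf: Trent -> Wendy). State: camera:Trent, scarf:Wendy, wallet:Judy
Event 5 (give wallet: Judy -> Wendy). State: camera:Trent, scarf:Wendy, wallet:Wendy
Event 6 (swap wallet<->camera: now wallet:Trent, camera:Wendy). State: camera:Wendy, scarf:Wendy, wallet:Trent
Event 7 (give camera: Wendy -> Trent). State: camera:Trent, scarf:Wendy, wallet:Trent
Event 8 (give wallet: Trent -> Wendy). State: camera:Trent, scarf:Wendy, wallet:Wendy
Event 9 (give camera: Trent -> Judy). State: camera:Judy, scarf:Wendy, wallet:Wendy
Event 10 (give scarf: Wendy -> Judy). State: camera:Judy, scarf:Judy, wallet:Wendy
Event 11 (swap camera<->wallet: now camera:Wendy, wallet:Judy). State: camera:Wendy, scarf:Judy, wallet:Judy

Final state: camera:Wendy, scarf:Judy, wallet:Judy
The scarf is held by Judy.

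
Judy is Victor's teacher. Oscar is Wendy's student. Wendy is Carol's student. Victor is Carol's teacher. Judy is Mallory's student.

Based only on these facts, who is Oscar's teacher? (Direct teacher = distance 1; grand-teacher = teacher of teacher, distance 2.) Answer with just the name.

Reconstructing the teacher chain from the given facts:
  Mallory -> Judy -> Victor -> Carol -> Wendy -> Oscar
(each arrow means 'teacher of the next')
Positions in the chain (0 = top):
  position of Mallory: 0
  position of Judy: 1
  position of Victor: 2
  position of Carol: 3
  position of Wendy: 4
  position of Oscar: 5

Oscar is at position 5; the teacher is 1 step up the chain, i.e. position 4: Wendy.

Answer: Wendy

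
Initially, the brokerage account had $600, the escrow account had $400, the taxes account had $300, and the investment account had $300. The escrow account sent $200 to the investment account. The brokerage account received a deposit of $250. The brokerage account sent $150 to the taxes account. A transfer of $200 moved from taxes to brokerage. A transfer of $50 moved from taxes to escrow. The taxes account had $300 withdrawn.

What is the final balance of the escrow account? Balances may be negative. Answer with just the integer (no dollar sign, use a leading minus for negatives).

Answer: 250

Derivation:
Tracking account balances step by step:
Start: brokerage=600, escrow=400, taxes=300, investment=300
Event 1 (transfer 200 escrow -> investment): escrow: 400 - 200 = 200, investment: 300 + 200 = 500. Balances: brokerage=600, escrow=200, taxes=300, investment=500
Event 2 (deposit 250 to brokerage): brokerage: 600 + 250 = 850. Balances: brokerage=850, escrow=200, taxes=300, investment=500
Event 3 (transfer 150 brokerage -> taxes): brokerage: 850 - 150 = 700, taxes: 300 + 150 = 450. Balances: brokerage=700, escrow=200, taxes=450, investment=500
Event 4 (transfer 200 taxes -> brokerage): taxes: 450 - 200 = 250, brokerage: 700 + 200 = 900. Balances: brokerage=900, escrow=200, taxes=250, investment=500
Event 5 (transfer 50 taxes -> escrow): taxes: 250 - 50 = 200, escrow: 200 + 50 = 250. Balances: brokerage=900, escrow=250, taxes=200, investment=500
Event 6 (withdraw 300 from taxes): taxes: 200 - 300 = -100. Balances: brokerage=900, escrow=250, taxes=-100, investment=500

Final balance of escrow: 250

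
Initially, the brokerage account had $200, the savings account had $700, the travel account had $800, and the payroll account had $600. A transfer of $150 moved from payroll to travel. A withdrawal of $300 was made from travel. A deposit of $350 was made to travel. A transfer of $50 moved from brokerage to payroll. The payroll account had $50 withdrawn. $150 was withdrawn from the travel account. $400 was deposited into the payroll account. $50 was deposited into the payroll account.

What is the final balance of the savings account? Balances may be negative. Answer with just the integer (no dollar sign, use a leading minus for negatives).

Answer: 700

Derivation:
Tracking account balances step by step:
Start: brokerage=200, savings=700, travel=800, payroll=600
Event 1 (transfer 150 payroll -> travel): payroll: 600 - 150 = 450, travel: 800 + 150 = 950. Balances: brokerage=200, savings=700, travel=950, payroll=450
Event 2 (withdraw 300 from travel): travel: 950 - 300 = 650. Balances: brokerage=200, savings=700, travel=650, payroll=450
Event 3 (deposit 350 to travel): travel: 650 + 350 = 1000. Balances: brokerage=200, savings=700, travel=1000, payroll=450
Event 4 (transfer 50 brokerage -> payroll): brokerage: 200 - 50 = 150, payroll: 450 + 50 = 500. Balances: brokerage=150, savings=700, travel=1000, payroll=500
Event 5 (withdraw 50 from payroll): payroll: 500 - 50 = 450. Balances: brokerage=150, savings=700, travel=1000, payroll=450
Event 6 (withdraw 150 from travel): travel: 1000 - 150 = 850. Balances: brokerage=150, savings=700, travel=850, payroll=450
Event 7 (deposit 400 to payroll): payroll: 450 + 400 = 850. Balances: brokerage=150, savings=700, travel=850, payroll=850
Event 8 (deposit 50 to payroll): payroll: 850 + 50 = 900. Balances: brokerage=150, savings=700, travel=850, payroll=900

Final balance of savings: 700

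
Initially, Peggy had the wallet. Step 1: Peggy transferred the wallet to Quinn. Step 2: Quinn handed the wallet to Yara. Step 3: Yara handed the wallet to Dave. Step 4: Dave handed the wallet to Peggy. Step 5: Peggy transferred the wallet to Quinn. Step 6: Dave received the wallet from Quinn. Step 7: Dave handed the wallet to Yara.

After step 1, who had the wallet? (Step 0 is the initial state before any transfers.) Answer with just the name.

Answer: Quinn

Derivation:
Tracking the wallet holder through step 1:
After step 0 (start): Peggy
After step 1: Quinn

At step 1, the holder is Quinn.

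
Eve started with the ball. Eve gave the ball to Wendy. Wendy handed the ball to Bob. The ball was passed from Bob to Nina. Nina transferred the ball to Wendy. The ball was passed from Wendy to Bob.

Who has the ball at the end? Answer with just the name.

Answer: Bob

Derivation:
Tracking the ball through each event:
Start: Eve has the ball.
After event 1: Wendy has the ball.
After event 2: Bob has the ball.
After event 3: Nina has the ball.
After event 4: Wendy has the ball.
After event 5: Bob has the ball.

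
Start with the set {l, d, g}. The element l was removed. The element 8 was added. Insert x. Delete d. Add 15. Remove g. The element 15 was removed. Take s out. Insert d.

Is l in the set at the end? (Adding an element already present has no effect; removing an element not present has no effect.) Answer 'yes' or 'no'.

Answer: no

Derivation:
Tracking the set through each operation:
Start: {d, g, l}
Event 1 (remove l): removed. Set: {d, g}
Event 2 (add 8): added. Set: {8, d, g}
Event 3 (add x): added. Set: {8, d, g, x}
Event 4 (remove d): removed. Set: {8, g, x}
Event 5 (add 15): added. Set: {15, 8, g, x}
Event 6 (remove g): removed. Set: {15, 8, x}
Event 7 (remove 15): removed. Set: {8, x}
Event 8 (remove s): not present, no change. Set: {8, x}
Event 9 (add d): added. Set: {8, d, x}

Final set: {8, d, x} (size 3)
l is NOT in the final set.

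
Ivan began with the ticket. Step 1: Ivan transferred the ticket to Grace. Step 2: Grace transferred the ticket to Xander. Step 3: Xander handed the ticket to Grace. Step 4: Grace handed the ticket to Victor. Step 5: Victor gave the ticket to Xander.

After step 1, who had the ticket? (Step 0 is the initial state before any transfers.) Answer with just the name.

Answer: Grace

Derivation:
Tracking the ticket holder through step 1:
After step 0 (start): Ivan
After step 1: Grace

At step 1, the holder is Grace.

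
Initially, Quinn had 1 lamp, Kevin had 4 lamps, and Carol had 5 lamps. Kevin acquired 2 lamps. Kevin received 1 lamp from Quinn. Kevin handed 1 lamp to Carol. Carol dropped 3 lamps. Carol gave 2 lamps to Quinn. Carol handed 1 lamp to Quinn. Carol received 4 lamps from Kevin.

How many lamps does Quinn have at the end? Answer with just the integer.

Tracking counts step by step:
Start: Quinn=1, Kevin=4, Carol=5
Event 1 (Kevin +2): Kevin: 4 -> 6. State: Quinn=1, Kevin=6, Carol=5
Event 2 (Quinn -> Kevin, 1): Quinn: 1 -> 0, Kevin: 6 -> 7. State: Quinn=0, Kevin=7, Carol=5
Event 3 (Kevin -> Carol, 1): Kevin: 7 -> 6, Carol: 5 -> 6. State: Quinn=0, Kevin=6, Carol=6
Event 4 (Carol -3): Carol: 6 -> 3. State: Quinn=0, Kevin=6, Carol=3
Event 5 (Carol -> Quinn, 2): Carol: 3 -> 1, Quinn: 0 -> 2. State: Quinn=2, Kevin=6, Carol=1
Event 6 (Carol -> Quinn, 1): Carol: 1 -> 0, Quinn: 2 -> 3. State: Quinn=3, Kevin=6, Carol=0
Event 7 (Kevin -> Carol, 4): Kevin: 6 -> 2, Carol: 0 -> 4. State: Quinn=3, Kevin=2, Carol=4

Quinn's final count: 3

Answer: 3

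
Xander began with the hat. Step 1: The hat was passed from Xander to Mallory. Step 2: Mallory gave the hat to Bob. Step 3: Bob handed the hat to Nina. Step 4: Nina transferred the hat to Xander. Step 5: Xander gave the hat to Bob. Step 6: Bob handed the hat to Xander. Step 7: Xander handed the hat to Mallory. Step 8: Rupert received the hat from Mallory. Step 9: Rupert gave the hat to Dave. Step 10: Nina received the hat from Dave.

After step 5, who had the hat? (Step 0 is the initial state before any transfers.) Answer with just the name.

Answer: Bob

Derivation:
Tracking the hat holder through step 5:
After step 0 (start): Xander
After step 1: Mallory
After step 2: Bob
After step 3: Nina
After step 4: Xander
After step 5: Bob

At step 5, the holder is Bob.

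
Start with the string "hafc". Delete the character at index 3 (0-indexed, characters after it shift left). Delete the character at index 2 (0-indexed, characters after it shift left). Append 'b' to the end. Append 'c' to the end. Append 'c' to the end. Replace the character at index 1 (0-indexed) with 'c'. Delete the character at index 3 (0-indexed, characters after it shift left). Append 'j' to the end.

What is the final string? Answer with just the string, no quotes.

Applying each edit step by step:
Start: "hafc"
Op 1 (delete idx 3 = 'c'): "hafc" -> "haf"
Op 2 (delete idx 2 = 'f'): "haf" -> "ha"
Op 3 (append 'b'): "ha" -> "hab"
Op 4 (append 'c'): "hab" -> "habc"
Op 5 (append 'c'): "habc" -> "habcc"
Op 6 (replace idx 1: 'a' -> 'c'): "habcc" -> "hcbcc"
Op 7 (delete idx 3 = 'c'): "hcbcc" -> "hcbc"
Op 8 (append 'j'): "hcbc" -> "hcbcj"

Answer: hcbcj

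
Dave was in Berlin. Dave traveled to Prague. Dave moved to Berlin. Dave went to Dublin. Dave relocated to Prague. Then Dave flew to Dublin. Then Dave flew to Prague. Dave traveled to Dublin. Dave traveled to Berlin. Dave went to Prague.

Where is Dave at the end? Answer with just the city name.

Tracking Dave's location:
Start: Dave is in Berlin.
After move 1: Berlin -> Prague. Dave is in Prague.
After move 2: Prague -> Berlin. Dave is in Berlin.
After move 3: Berlin -> Dublin. Dave is in Dublin.
After move 4: Dublin -> Prague. Dave is in Prague.
After move 5: Prague -> Dublin. Dave is in Dublin.
After move 6: Dublin -> Prague. Dave is in Prague.
After move 7: Prague -> Dublin. Dave is in Dublin.
After move 8: Dublin -> Berlin. Dave is in Berlin.
After move 9: Berlin -> Prague. Dave is in Prague.

Answer: Prague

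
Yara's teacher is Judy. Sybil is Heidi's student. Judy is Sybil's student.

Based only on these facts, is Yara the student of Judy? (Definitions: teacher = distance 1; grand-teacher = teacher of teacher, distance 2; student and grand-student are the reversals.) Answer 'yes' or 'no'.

Answer: yes

Derivation:
Reconstructing the teacher chain from the given facts:
  Heidi -> Sybil -> Judy -> Yara
(each arrow means 'teacher of the next')
Positions in the chain (0 = top):
  position of Heidi: 0
  position of Sybil: 1
  position of Judy: 2
  position of Yara: 3

Yara is at position 3, Judy is at position 2; signed distance (j - i) = -1.
'student' requires j - i = -1. Actual distance is -1, so the relation HOLDS.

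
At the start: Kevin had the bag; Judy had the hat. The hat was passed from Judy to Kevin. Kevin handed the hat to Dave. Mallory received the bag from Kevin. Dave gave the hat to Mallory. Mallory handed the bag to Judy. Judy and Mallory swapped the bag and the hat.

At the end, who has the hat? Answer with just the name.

Answer: Judy

Derivation:
Tracking all object holders:
Start: bag:Kevin, hat:Judy
Event 1 (give hat: Judy -> Kevin). State: bag:Kevin, hat:Kevin
Event 2 (give hat: Kevin -> Dave). State: bag:Kevin, hat:Dave
Event 3 (give bag: Kevin -> Mallory). State: bag:Mallory, hat:Dave
Event 4 (give hat: Dave -> Mallory). State: bag:Mallory, hat:Mallory
Event 5 (give bag: Mallory -> Judy). State: bag:Judy, hat:Mallory
Event 6 (swap bag<->hat: now bag:Mallory, hat:Judy). State: bag:Mallory, hat:Judy

Final state: bag:Mallory, hat:Judy
The hat is held by Judy.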